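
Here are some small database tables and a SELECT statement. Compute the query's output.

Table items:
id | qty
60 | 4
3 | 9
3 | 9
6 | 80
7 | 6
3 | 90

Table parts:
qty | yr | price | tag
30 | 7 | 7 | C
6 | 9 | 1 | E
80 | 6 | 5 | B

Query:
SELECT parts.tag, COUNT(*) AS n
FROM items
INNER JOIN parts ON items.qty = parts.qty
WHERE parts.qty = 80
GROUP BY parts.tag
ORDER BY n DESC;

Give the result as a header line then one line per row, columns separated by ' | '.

After JOIN parts (2 rows):
items.id | items.qty | parts.qty | parts.yr | parts.price | parts.tag
6 | 80 | 80 | 6 | 5 | B
7 | 6 | 6 | 9 | 1 | E
After WHERE (1 rows):
items.id | items.qty | parts.qty | parts.yr | parts.price | parts.tag
6 | 80 | 80 | 6 | 5 | B
After GROUP BY (1 rows):
parts.tag | n
B | 1
After ORDER BY (1 rows):
parts.tag | n
B | 1

== RESULT ==
parts.tag | n
B | 1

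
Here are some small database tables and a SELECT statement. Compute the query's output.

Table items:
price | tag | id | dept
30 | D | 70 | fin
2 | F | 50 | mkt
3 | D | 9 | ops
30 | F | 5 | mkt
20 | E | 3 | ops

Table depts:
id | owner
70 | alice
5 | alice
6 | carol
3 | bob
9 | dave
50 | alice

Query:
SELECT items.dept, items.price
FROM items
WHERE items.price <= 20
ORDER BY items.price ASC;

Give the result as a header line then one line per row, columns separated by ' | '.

After WHERE (3 rows):
items.price | items.tag | items.id | items.dept
2 | F | 50 | mkt
3 | D | 9 | ops
20 | E | 3 | ops
After SELECT (3 rows):
items.dept | items.price
mkt | 2
ops | 3
ops | 20
After ORDER BY (3 rows):
items.dept | items.price
mkt | 2
ops | 3
ops | 20

== RESULT ==
items.dept | items.price
mkt | 2
ops | 3
ops | 20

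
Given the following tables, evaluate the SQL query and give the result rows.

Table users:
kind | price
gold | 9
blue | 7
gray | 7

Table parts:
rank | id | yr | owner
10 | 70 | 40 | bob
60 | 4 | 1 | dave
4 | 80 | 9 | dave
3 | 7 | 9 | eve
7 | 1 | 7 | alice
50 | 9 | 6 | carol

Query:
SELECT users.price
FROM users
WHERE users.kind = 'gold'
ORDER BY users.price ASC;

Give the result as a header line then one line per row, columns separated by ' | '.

== RESULT ==
users.price
9

Derivation:
After WHERE (1 rows):
users.kind | users.price
gold | 9
After SELECT (1 rows):
users.price
9
After ORDER BY (1 rows):
users.price
9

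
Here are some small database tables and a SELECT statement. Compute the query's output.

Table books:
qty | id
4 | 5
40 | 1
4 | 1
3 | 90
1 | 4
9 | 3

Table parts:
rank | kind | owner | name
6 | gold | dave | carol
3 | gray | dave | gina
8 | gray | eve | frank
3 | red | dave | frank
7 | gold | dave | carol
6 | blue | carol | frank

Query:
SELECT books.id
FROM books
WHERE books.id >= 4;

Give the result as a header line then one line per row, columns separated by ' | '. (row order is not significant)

== RESULT ==
books.id
5
90
4

Derivation:
After WHERE (3 rows):
books.qty | books.id
4 | 5
3 | 90
1 | 4
After SELECT (3 rows):
books.id
5
90
4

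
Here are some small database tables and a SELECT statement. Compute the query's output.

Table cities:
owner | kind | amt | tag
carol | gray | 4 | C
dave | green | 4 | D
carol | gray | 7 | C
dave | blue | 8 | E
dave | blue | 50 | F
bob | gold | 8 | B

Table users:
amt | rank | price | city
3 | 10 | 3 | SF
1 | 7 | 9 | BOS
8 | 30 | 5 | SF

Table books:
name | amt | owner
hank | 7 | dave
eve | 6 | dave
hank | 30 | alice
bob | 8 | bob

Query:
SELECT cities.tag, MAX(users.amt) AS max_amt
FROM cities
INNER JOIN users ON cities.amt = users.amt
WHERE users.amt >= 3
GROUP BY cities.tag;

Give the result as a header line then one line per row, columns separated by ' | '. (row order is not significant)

After JOIN users (2 rows):
cities.owner | cities.kind | cities.amt | cities.tag | users.amt | users.rank | users.price | users.city
dave | blue | 8 | E | 8 | 30 | 5 | SF
bob | gold | 8 | B | 8 | 30 | 5 | SF
After WHERE (2 rows):
cities.owner | cities.kind | cities.amt | cities.tag | users.amt | users.rank | users.price | users.city
dave | blue | 8 | E | 8 | 30 | 5 | SF
bob | gold | 8 | B | 8 | 30 | 5 | SF
After GROUP BY (2 rows):
cities.tag | max_amt
E | 8
B | 8

== RESULT ==
cities.tag | max_amt
E | 8
B | 8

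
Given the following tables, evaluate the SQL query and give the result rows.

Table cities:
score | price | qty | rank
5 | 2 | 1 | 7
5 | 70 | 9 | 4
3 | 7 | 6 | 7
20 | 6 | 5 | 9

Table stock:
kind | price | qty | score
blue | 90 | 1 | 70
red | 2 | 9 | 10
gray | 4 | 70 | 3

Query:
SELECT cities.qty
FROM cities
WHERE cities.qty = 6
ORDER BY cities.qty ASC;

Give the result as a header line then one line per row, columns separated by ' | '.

After WHERE (1 rows):
cities.score | cities.price | cities.qty | cities.rank
3 | 7 | 6 | 7
After SELECT (1 rows):
cities.qty
6
After ORDER BY (1 rows):
cities.qty
6

== RESULT ==
cities.qty
6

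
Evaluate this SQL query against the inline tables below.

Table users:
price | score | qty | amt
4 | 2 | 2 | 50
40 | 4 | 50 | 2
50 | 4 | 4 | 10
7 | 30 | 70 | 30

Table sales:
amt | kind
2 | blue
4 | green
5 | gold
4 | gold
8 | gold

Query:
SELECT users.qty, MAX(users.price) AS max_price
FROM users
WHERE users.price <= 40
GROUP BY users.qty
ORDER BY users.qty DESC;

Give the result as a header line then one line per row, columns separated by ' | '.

After WHERE (3 rows):
users.price | users.score | users.qty | users.amt
4 | 2 | 2 | 50
40 | 4 | 50 | 2
7 | 30 | 70 | 30
After GROUP BY (3 rows):
users.qty | max_price
2 | 4
50 | 40
70 | 7
After ORDER BY (3 rows):
users.qty | max_price
70 | 7
50 | 40
2 | 4

== RESULT ==
users.qty | max_price
70 | 7
50 | 40
2 | 4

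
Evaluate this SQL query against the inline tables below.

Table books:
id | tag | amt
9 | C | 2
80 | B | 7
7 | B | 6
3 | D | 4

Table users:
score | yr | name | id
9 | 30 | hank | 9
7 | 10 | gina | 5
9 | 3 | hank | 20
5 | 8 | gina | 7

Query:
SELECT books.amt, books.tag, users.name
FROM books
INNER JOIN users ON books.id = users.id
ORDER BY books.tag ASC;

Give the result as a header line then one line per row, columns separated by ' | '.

== RESULT ==
books.amt | books.tag | users.name
6 | B | gina
2 | C | hank

Derivation:
After JOIN users (2 rows):
books.id | books.tag | books.amt | users.score | users.yr | users.name | users.id
9 | C | 2 | 9 | 30 | hank | 9
7 | B | 6 | 5 | 8 | gina | 7
After SELECT (2 rows):
books.amt | books.tag | users.name
2 | C | hank
6 | B | gina
After ORDER BY (2 rows):
books.amt | books.tag | users.name
6 | B | gina
2 | C | hank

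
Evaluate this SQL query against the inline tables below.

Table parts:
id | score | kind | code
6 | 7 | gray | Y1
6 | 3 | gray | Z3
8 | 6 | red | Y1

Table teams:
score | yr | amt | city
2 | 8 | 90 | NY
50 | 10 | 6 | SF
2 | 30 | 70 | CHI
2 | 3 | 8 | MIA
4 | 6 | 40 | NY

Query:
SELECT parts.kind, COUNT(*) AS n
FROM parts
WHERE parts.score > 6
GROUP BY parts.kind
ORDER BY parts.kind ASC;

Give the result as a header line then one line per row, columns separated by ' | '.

== RESULT ==
parts.kind | n
gray | 1

Derivation:
After WHERE (1 rows):
parts.id | parts.score | parts.kind | parts.code
6 | 7 | gray | Y1
After GROUP BY (1 rows):
parts.kind | n
gray | 1
After ORDER BY (1 rows):
parts.kind | n
gray | 1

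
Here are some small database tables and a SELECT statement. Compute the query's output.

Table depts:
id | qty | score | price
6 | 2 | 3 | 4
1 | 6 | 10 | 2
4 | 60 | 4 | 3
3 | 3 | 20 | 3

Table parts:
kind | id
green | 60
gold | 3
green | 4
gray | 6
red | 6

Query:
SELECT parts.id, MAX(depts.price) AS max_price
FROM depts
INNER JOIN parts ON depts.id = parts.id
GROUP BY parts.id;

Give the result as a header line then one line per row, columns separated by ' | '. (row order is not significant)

== RESULT ==
parts.id | max_price
6 | 4
4 | 3
3 | 3

Derivation:
After JOIN parts (4 rows):
depts.id | depts.qty | depts.score | depts.price | parts.kind | parts.id
6 | 2 | 3 | 4 | gray | 6
6 | 2 | 3 | 4 | red | 6
4 | 60 | 4 | 3 | green | 4
3 | 3 | 20 | 3 | gold | 3
After GROUP BY (3 rows):
parts.id | max_price
6 | 4
4 | 3
3 | 3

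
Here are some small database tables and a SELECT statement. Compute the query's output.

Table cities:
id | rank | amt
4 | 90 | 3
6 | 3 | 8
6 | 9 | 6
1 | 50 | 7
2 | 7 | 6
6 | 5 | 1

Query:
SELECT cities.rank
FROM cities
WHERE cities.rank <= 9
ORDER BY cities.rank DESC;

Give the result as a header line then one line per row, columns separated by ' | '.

== RESULT ==
cities.rank
9
7
5
3

Derivation:
After WHERE (4 rows):
cities.id | cities.rank | cities.amt
6 | 3 | 8
6 | 9 | 6
2 | 7 | 6
6 | 5 | 1
After SELECT (4 rows):
cities.rank
3
9
7
5
After ORDER BY (4 rows):
cities.rank
9
7
5
3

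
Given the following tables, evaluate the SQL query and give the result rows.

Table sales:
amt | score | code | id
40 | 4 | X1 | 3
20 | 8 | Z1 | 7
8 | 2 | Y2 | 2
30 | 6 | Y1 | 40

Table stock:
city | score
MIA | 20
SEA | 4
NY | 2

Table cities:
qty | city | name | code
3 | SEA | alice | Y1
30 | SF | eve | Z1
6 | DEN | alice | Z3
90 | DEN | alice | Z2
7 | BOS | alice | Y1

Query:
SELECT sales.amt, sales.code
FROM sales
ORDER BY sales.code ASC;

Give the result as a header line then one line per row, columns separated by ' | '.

After SELECT (4 rows):
sales.amt | sales.code
40 | X1
20 | Z1
8 | Y2
30 | Y1
After ORDER BY (4 rows):
sales.amt | sales.code
40 | X1
30 | Y1
8 | Y2
20 | Z1

== RESULT ==
sales.amt | sales.code
40 | X1
30 | Y1
8 | Y2
20 | Z1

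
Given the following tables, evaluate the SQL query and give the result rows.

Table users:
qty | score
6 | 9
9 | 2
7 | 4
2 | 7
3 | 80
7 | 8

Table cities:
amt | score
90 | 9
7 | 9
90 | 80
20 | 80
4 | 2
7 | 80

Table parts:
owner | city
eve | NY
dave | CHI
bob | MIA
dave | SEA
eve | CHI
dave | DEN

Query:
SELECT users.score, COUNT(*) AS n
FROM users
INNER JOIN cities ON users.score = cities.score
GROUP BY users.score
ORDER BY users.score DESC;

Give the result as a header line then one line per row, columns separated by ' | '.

After JOIN cities (6 rows):
users.qty | users.score | cities.amt | cities.score
6 | 9 | 90 | 9
6 | 9 | 7 | 9
9 | 2 | 4 | 2
3 | 80 | 90 | 80
3 | 80 | 20 | 80
3 | 80 | 7 | 80
After GROUP BY (3 rows):
users.score | n
9 | 2
2 | 1
80 | 3
After ORDER BY (3 rows):
users.score | n
80 | 3
9 | 2
2 | 1

== RESULT ==
users.score | n
80 | 3
9 | 2
2 | 1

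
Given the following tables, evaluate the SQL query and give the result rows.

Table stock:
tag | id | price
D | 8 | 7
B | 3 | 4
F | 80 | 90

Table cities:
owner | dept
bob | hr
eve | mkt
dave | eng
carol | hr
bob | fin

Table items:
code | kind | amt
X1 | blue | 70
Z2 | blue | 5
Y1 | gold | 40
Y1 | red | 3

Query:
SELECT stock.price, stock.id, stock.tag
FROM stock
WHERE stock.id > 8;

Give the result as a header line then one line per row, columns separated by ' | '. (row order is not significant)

== RESULT ==
stock.price | stock.id | stock.tag
90 | 80 | F

Derivation:
After WHERE (1 rows):
stock.tag | stock.id | stock.price
F | 80 | 90
After SELECT (1 rows):
stock.price | stock.id | stock.tag
90 | 80 | F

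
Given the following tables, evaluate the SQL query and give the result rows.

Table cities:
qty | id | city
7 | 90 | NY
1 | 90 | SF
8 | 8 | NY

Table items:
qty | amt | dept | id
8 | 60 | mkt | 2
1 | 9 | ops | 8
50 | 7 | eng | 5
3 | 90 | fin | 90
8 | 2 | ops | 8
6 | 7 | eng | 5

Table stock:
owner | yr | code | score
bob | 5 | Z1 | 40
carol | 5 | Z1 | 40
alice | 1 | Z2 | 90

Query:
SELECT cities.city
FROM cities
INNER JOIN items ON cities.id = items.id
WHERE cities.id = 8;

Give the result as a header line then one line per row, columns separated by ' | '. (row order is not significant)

== RESULT ==
cities.city
NY
NY

Derivation:
After JOIN items (4 rows):
cities.qty | cities.id | cities.city | items.qty | items.amt | items.dept | items.id
7 | 90 | NY | 3 | 90 | fin | 90
1 | 90 | SF | 3 | 90 | fin | 90
8 | 8 | NY | 1 | 9 | ops | 8
8 | 8 | NY | 8 | 2 | ops | 8
After WHERE (2 rows):
cities.qty | cities.id | cities.city | items.qty | items.amt | items.dept | items.id
8 | 8 | NY | 1 | 9 | ops | 8
8 | 8 | NY | 8 | 2 | ops | 8
After SELECT (2 rows):
cities.city
NY
NY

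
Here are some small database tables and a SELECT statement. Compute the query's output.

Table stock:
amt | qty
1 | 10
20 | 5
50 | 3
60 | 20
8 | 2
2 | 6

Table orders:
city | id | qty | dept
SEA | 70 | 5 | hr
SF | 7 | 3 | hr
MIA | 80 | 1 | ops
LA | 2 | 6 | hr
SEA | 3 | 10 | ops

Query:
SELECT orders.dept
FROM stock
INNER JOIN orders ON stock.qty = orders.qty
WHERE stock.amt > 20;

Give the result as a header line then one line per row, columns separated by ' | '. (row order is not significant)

== RESULT ==
orders.dept
hr

Derivation:
After JOIN orders (4 rows):
stock.amt | stock.qty | orders.city | orders.id | orders.qty | orders.dept
1 | 10 | SEA | 3 | 10 | ops
20 | 5 | SEA | 70 | 5 | hr
50 | 3 | SF | 7 | 3 | hr
2 | 6 | LA | 2 | 6 | hr
After WHERE (1 rows):
stock.amt | stock.qty | orders.city | orders.id | orders.qty | orders.dept
50 | 3 | SF | 7 | 3 | hr
After SELECT (1 rows):
orders.dept
hr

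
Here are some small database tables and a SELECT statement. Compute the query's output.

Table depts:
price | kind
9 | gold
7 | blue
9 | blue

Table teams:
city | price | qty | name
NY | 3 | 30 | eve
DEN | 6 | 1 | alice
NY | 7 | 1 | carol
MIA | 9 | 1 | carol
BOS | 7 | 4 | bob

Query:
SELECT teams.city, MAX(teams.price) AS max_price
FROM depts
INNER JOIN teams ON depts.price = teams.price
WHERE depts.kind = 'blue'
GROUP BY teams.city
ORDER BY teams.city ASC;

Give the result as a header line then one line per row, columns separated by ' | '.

== RESULT ==
teams.city | max_price
BOS | 7
MIA | 9
NY | 7

Derivation:
After JOIN teams (4 rows):
depts.price | depts.kind | teams.city | teams.price | teams.qty | teams.name
9 | gold | MIA | 9 | 1 | carol
7 | blue | NY | 7 | 1 | carol
7 | blue | BOS | 7 | 4 | bob
9 | blue | MIA | 9 | 1 | carol
After WHERE (3 rows):
depts.price | depts.kind | teams.city | teams.price | teams.qty | teams.name
7 | blue | NY | 7 | 1 | carol
7 | blue | BOS | 7 | 4 | bob
9 | blue | MIA | 9 | 1 | carol
After GROUP BY (3 rows):
teams.city | max_price
NY | 7
BOS | 7
MIA | 9
After ORDER BY (3 rows):
teams.city | max_price
BOS | 7
MIA | 9
NY | 7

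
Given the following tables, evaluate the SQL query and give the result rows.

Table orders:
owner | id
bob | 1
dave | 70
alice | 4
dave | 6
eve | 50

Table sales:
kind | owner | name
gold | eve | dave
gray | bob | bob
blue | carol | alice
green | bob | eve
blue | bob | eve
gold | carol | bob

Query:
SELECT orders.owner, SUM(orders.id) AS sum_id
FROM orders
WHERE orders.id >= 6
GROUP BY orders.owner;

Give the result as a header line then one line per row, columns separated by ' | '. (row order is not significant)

After WHERE (3 rows):
orders.owner | orders.id
dave | 70
dave | 6
eve | 50
After GROUP BY (2 rows):
orders.owner | sum_id
dave | 76
eve | 50

== RESULT ==
orders.owner | sum_id
dave | 76
eve | 50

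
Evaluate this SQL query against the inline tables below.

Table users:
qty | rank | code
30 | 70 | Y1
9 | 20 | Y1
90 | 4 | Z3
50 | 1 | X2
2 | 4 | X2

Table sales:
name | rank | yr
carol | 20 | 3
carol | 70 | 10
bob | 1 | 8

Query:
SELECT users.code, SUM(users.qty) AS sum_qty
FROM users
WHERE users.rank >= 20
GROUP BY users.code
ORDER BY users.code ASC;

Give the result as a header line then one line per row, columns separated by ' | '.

After WHERE (2 rows):
users.qty | users.rank | users.code
30 | 70 | Y1
9 | 20 | Y1
After GROUP BY (1 rows):
users.code | sum_qty
Y1 | 39
After ORDER BY (1 rows):
users.code | sum_qty
Y1 | 39

== RESULT ==
users.code | sum_qty
Y1 | 39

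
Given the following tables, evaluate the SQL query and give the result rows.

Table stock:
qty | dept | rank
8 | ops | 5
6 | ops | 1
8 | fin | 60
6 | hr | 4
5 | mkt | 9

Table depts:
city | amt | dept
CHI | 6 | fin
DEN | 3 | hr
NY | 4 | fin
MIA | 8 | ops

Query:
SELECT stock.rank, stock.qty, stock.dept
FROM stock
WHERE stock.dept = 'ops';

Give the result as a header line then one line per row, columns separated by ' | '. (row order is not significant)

== RESULT ==
stock.rank | stock.qty | stock.dept
5 | 8 | ops
1 | 6 | ops

Derivation:
After WHERE (2 rows):
stock.qty | stock.dept | stock.rank
8 | ops | 5
6 | ops | 1
After SELECT (2 rows):
stock.rank | stock.qty | stock.dept
5 | 8 | ops
1 | 6 | ops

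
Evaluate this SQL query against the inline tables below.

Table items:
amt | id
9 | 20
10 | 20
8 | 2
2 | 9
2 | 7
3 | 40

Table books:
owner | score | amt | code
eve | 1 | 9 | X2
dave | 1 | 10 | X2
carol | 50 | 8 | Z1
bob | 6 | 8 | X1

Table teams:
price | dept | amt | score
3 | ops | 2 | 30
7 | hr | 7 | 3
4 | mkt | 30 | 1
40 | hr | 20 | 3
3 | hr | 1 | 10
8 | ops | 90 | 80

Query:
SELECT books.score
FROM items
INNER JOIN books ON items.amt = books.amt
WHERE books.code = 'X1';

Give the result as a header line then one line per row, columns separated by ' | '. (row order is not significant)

== RESULT ==
books.score
6

Derivation:
After JOIN books (4 rows):
items.amt | items.id | books.owner | books.score | books.amt | books.code
9 | 20 | eve | 1 | 9 | X2
10 | 20 | dave | 1 | 10 | X2
8 | 2 | carol | 50 | 8 | Z1
8 | 2 | bob | 6 | 8 | X1
After WHERE (1 rows):
items.amt | items.id | books.owner | books.score | books.amt | books.code
8 | 2 | bob | 6 | 8 | X1
After SELECT (1 rows):
books.score
6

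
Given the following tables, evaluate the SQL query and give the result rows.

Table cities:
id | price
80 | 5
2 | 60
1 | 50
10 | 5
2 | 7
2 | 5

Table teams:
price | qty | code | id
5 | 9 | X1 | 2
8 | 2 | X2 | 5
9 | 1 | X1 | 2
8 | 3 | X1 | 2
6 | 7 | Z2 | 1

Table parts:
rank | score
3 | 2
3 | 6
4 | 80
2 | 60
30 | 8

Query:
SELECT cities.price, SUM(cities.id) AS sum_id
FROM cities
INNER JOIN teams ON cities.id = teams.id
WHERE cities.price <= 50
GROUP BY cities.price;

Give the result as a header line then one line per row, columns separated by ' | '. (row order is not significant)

== RESULT ==
cities.price | sum_id
50 | 1
7 | 6
5 | 6

Derivation:
After JOIN teams (10 rows):
cities.id | cities.price | teams.price | teams.qty | teams.code | teams.id
2 | 60 | 5 | 9 | X1 | 2
2 | 60 | 9 | 1 | X1 | 2
2 | 60 | 8 | 3 | X1 | 2
1 | 50 | 6 | 7 | Z2 | 1
2 | 7 | 5 | 9 | X1 | 2
2 | 7 | 9 | 1 | X1 | 2
2 | 7 | 8 | 3 | X1 | 2
2 | 5 | 5 | 9 | X1 | 2
2 | 5 | 9 | 1 | X1 | 2
2 | 5 | 8 | 3 | X1 | 2
After WHERE (7 rows):
cities.id | cities.price | teams.price | teams.qty | teams.code | teams.id
1 | 50 | 6 | 7 | Z2 | 1
2 | 7 | 5 | 9 | X1 | 2
2 | 7 | 9 | 1 | X1 | 2
2 | 7 | 8 | 3 | X1 | 2
2 | 5 | 5 | 9 | X1 | 2
2 | 5 | 9 | 1 | X1 | 2
2 | 5 | 8 | 3 | X1 | 2
After GROUP BY (3 rows):
cities.price | sum_id
50 | 1
7 | 6
5 | 6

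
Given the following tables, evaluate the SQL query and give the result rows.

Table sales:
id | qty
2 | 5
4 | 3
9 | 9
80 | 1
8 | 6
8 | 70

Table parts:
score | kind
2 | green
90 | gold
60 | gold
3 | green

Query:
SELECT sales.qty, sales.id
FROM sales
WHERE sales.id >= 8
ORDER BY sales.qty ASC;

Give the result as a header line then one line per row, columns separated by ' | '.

After WHERE (4 rows):
sales.id | sales.qty
9 | 9
80 | 1
8 | 6
8 | 70
After SELECT (4 rows):
sales.qty | sales.id
9 | 9
1 | 80
6 | 8
70 | 8
After ORDER BY (4 rows):
sales.qty | sales.id
1 | 80
6 | 8
9 | 9
70 | 8

== RESULT ==
sales.qty | sales.id
1 | 80
6 | 8
9 | 9
70 | 8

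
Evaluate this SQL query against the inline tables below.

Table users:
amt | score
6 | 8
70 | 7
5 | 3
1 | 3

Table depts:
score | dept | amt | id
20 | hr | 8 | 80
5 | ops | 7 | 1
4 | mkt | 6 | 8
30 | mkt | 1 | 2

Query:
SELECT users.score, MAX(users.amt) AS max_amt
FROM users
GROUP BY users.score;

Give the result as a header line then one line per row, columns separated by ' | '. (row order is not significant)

== RESULT ==
users.score | max_amt
8 | 6
7 | 70
3 | 5

Derivation:
After GROUP BY (3 rows):
users.score | max_amt
8 | 6
7 | 70
3 | 5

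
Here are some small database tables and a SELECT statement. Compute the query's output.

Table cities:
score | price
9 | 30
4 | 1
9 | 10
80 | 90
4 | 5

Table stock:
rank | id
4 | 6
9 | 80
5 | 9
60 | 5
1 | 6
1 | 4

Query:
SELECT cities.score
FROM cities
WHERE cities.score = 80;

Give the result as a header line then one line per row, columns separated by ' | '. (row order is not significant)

After WHERE (1 rows):
cities.score | cities.price
80 | 90
After SELECT (1 rows):
cities.score
80

== RESULT ==
cities.score
80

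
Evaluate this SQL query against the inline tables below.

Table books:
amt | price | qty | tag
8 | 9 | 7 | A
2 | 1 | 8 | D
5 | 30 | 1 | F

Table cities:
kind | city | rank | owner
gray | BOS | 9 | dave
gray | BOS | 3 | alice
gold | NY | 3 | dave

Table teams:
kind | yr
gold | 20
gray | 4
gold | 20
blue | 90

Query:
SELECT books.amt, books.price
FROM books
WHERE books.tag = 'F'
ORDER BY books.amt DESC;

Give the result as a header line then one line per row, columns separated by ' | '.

== RESULT ==
books.amt | books.price
5 | 30

Derivation:
After WHERE (1 rows):
books.amt | books.price | books.qty | books.tag
5 | 30 | 1 | F
After SELECT (1 rows):
books.amt | books.price
5 | 30
After ORDER BY (1 rows):
books.amt | books.price
5 | 30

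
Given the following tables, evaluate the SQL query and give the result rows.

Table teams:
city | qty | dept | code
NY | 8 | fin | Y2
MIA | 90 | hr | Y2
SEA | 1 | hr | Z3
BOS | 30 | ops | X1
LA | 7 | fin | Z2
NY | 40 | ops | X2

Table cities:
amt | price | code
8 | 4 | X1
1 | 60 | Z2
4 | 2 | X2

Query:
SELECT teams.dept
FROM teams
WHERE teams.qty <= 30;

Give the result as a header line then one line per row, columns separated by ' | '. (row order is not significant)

== RESULT ==
teams.dept
fin
hr
ops
fin

Derivation:
After WHERE (4 rows):
teams.city | teams.qty | teams.dept | teams.code
NY | 8 | fin | Y2
SEA | 1 | hr | Z3
BOS | 30 | ops | X1
LA | 7 | fin | Z2
After SELECT (4 rows):
teams.dept
fin
hr
ops
fin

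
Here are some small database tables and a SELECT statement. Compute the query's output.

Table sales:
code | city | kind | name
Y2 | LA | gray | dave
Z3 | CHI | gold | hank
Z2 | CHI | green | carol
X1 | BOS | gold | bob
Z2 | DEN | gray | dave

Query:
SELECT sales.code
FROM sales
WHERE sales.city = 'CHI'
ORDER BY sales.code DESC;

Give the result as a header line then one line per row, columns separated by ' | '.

After WHERE (2 rows):
sales.code | sales.city | sales.kind | sales.name
Z3 | CHI | gold | hank
Z2 | CHI | green | carol
After SELECT (2 rows):
sales.code
Z3
Z2
After ORDER BY (2 rows):
sales.code
Z3
Z2

== RESULT ==
sales.code
Z3
Z2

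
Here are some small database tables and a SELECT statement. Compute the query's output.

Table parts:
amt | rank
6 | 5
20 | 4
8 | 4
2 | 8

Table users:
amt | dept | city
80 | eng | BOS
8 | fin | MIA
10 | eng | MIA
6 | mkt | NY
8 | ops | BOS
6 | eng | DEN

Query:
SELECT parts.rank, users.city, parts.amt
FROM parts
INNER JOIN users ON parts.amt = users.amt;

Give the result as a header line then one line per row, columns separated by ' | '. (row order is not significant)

After JOIN users (4 rows):
parts.amt | parts.rank | users.amt | users.dept | users.city
6 | 5 | 6 | mkt | NY
6 | 5 | 6 | eng | DEN
8 | 4 | 8 | fin | MIA
8 | 4 | 8 | ops | BOS
After SELECT (4 rows):
parts.rank | users.city | parts.amt
5 | NY | 6
5 | DEN | 6
4 | MIA | 8
4 | BOS | 8

== RESULT ==
parts.rank | users.city | parts.amt
5 | NY | 6
5 | DEN | 6
4 | MIA | 8
4 | BOS | 8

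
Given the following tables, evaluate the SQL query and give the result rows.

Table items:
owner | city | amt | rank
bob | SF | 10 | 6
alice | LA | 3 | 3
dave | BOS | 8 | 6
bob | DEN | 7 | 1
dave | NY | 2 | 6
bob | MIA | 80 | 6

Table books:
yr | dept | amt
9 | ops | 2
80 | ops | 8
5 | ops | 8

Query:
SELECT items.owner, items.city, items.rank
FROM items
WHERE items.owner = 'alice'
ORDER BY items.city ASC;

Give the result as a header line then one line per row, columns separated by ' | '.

After WHERE (1 rows):
items.owner | items.city | items.amt | items.rank
alice | LA | 3 | 3
After SELECT (1 rows):
items.owner | items.city | items.rank
alice | LA | 3
After ORDER BY (1 rows):
items.owner | items.city | items.rank
alice | LA | 3

== RESULT ==
items.owner | items.city | items.rank
alice | LA | 3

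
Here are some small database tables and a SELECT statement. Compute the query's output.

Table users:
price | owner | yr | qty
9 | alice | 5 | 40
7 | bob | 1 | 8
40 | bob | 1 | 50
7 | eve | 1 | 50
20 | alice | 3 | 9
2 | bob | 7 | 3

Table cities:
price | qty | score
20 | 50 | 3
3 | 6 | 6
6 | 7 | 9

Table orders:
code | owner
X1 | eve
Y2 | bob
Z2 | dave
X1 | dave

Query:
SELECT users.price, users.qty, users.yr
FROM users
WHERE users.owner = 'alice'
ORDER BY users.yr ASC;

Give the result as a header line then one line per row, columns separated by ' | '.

After WHERE (2 rows):
users.price | users.owner | users.yr | users.qty
9 | alice | 5 | 40
20 | alice | 3 | 9
After SELECT (2 rows):
users.price | users.qty | users.yr
9 | 40 | 5
20 | 9 | 3
After ORDER BY (2 rows):
users.price | users.qty | users.yr
20 | 9 | 3
9 | 40 | 5

== RESULT ==
users.price | users.qty | users.yr
20 | 9 | 3
9 | 40 | 5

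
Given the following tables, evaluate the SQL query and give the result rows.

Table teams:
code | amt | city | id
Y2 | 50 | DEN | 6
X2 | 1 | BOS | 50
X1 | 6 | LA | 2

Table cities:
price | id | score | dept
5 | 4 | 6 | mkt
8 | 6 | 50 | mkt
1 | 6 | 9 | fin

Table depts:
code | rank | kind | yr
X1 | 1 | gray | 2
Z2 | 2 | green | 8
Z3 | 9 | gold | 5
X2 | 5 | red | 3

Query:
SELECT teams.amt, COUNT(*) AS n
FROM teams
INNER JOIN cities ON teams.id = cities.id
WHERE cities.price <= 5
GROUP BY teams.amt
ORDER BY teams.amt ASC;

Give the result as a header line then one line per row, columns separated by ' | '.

== RESULT ==
teams.amt | n
50 | 1

Derivation:
After JOIN cities (2 rows):
teams.code | teams.amt | teams.city | teams.id | cities.price | cities.id | cities.score | cities.dept
Y2 | 50 | DEN | 6 | 8 | 6 | 50 | mkt
Y2 | 50 | DEN | 6 | 1 | 6 | 9 | fin
After WHERE (1 rows):
teams.code | teams.amt | teams.city | teams.id | cities.price | cities.id | cities.score | cities.dept
Y2 | 50 | DEN | 6 | 1 | 6 | 9 | fin
After GROUP BY (1 rows):
teams.amt | n
50 | 1
After ORDER BY (1 rows):
teams.amt | n
50 | 1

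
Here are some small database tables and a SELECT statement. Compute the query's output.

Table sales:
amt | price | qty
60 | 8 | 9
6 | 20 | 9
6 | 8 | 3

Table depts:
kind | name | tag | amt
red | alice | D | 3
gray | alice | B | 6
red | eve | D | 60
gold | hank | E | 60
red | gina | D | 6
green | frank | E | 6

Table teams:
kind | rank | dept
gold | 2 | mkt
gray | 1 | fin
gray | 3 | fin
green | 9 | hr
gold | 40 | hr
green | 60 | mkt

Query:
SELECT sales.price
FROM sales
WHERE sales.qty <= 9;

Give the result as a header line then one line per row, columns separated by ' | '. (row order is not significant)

== RESULT ==
sales.price
8
20
8

Derivation:
After WHERE (3 rows):
sales.amt | sales.price | sales.qty
60 | 8 | 9
6 | 20 | 9
6 | 8 | 3
After SELECT (3 rows):
sales.price
8
20
8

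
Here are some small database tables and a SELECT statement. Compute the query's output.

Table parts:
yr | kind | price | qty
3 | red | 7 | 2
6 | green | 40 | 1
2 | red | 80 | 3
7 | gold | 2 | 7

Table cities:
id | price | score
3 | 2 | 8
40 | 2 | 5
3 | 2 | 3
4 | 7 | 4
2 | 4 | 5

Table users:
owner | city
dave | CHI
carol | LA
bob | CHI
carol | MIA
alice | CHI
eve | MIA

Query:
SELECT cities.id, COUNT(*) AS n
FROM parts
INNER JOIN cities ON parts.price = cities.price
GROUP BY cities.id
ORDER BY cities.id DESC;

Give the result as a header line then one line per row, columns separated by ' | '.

== RESULT ==
cities.id | n
40 | 1
4 | 1
3 | 2

Derivation:
After JOIN cities (4 rows):
parts.yr | parts.kind | parts.price | parts.qty | cities.id | cities.price | cities.score
3 | red | 7 | 2 | 4 | 7 | 4
7 | gold | 2 | 7 | 3 | 2 | 8
7 | gold | 2 | 7 | 40 | 2 | 5
7 | gold | 2 | 7 | 3 | 2 | 3
After GROUP BY (3 rows):
cities.id | n
4 | 1
3 | 2
40 | 1
After ORDER BY (3 rows):
cities.id | n
40 | 1
4 | 1
3 | 2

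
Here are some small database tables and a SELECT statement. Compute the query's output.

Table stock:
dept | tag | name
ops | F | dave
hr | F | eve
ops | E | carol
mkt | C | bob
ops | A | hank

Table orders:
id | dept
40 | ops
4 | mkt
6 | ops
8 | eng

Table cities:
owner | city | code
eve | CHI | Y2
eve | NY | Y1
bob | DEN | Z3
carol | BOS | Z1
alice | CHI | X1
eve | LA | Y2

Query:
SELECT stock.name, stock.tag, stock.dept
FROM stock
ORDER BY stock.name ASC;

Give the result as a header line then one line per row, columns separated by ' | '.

After SELECT (5 rows):
stock.name | stock.tag | stock.dept
dave | F | ops
eve | F | hr
carol | E | ops
bob | C | mkt
hank | A | ops
After ORDER BY (5 rows):
stock.name | stock.tag | stock.dept
bob | C | mkt
carol | E | ops
dave | F | ops
eve | F | hr
hank | A | ops

== RESULT ==
stock.name | stock.tag | stock.dept
bob | C | mkt
carol | E | ops
dave | F | ops
eve | F | hr
hank | A | ops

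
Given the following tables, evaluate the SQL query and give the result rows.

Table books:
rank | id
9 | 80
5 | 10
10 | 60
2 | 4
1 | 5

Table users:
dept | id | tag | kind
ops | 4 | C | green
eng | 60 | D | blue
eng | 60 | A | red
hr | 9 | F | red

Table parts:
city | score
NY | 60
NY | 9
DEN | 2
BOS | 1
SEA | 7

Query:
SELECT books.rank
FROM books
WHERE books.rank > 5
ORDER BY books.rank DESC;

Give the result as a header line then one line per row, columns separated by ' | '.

After WHERE (2 rows):
books.rank | books.id
9 | 80
10 | 60
After SELECT (2 rows):
books.rank
9
10
After ORDER BY (2 rows):
books.rank
10
9

== RESULT ==
books.rank
10
9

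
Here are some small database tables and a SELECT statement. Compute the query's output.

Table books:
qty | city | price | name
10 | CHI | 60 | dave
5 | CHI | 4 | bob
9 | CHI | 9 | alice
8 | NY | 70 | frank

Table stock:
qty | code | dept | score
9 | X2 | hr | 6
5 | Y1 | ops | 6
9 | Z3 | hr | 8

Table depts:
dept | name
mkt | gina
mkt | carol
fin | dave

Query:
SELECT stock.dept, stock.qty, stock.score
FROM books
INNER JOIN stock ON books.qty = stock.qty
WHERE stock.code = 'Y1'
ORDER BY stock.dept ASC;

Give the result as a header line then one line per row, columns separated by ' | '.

After JOIN stock (3 rows):
books.qty | books.city | books.price | books.name | stock.qty | stock.code | stock.dept | stock.score
5 | CHI | 4 | bob | 5 | Y1 | ops | 6
9 | CHI | 9 | alice | 9 | X2 | hr | 6
9 | CHI | 9 | alice | 9 | Z3 | hr | 8
After WHERE (1 rows):
books.qty | books.city | books.price | books.name | stock.qty | stock.code | stock.dept | stock.score
5 | CHI | 4 | bob | 5 | Y1 | ops | 6
After SELECT (1 rows):
stock.dept | stock.qty | stock.score
ops | 5 | 6
After ORDER BY (1 rows):
stock.dept | stock.qty | stock.score
ops | 5 | 6

== RESULT ==
stock.dept | stock.qty | stock.score
ops | 5 | 6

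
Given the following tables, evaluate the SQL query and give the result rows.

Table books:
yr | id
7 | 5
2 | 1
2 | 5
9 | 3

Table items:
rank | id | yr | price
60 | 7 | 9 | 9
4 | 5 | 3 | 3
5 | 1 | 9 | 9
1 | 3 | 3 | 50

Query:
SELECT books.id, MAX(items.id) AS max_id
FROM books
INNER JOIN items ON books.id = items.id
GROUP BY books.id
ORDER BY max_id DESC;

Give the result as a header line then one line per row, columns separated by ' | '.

== RESULT ==
books.id | max_id
5 | 5
3 | 3
1 | 1

Derivation:
After JOIN items (4 rows):
books.yr | books.id | items.rank | items.id | items.yr | items.price
7 | 5 | 4 | 5 | 3 | 3
2 | 1 | 5 | 1 | 9 | 9
2 | 5 | 4 | 5 | 3 | 3
9 | 3 | 1 | 3 | 3 | 50
After GROUP BY (3 rows):
books.id | max_id
5 | 5
1 | 1
3 | 3
After ORDER BY (3 rows):
books.id | max_id
5 | 5
3 | 3
1 | 1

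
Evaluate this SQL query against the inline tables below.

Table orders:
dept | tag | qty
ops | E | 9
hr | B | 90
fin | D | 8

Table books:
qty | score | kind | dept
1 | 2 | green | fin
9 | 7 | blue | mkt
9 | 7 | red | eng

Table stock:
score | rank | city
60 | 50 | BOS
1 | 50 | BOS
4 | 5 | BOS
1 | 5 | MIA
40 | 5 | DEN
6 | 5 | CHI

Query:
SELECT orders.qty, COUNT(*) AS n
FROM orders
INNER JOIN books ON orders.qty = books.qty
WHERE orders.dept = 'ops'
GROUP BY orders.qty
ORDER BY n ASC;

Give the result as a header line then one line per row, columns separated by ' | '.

After JOIN books (2 rows):
orders.dept | orders.tag | orders.qty | books.qty | books.score | books.kind | books.dept
ops | E | 9 | 9 | 7 | blue | mkt
ops | E | 9 | 9 | 7 | red | eng
After WHERE (2 rows):
orders.dept | orders.tag | orders.qty | books.qty | books.score | books.kind | books.dept
ops | E | 9 | 9 | 7 | blue | mkt
ops | E | 9 | 9 | 7 | red | eng
After GROUP BY (1 rows):
orders.qty | n
9 | 2
After ORDER BY (1 rows):
orders.qty | n
9 | 2

== RESULT ==
orders.qty | n
9 | 2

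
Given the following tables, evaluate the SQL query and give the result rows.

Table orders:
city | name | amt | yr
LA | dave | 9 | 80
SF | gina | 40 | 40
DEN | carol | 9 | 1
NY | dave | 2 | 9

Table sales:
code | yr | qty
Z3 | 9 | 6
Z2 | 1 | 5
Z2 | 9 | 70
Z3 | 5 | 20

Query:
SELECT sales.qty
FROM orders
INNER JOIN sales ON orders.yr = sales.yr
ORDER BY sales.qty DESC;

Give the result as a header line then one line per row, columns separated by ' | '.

After JOIN sales (3 rows):
orders.city | orders.name | orders.amt | orders.yr | sales.code | sales.yr | sales.qty
DEN | carol | 9 | 1 | Z2 | 1 | 5
NY | dave | 2 | 9 | Z3 | 9 | 6
NY | dave | 2 | 9 | Z2 | 9 | 70
After SELECT (3 rows):
sales.qty
5
6
70
After ORDER BY (3 rows):
sales.qty
70
6
5

== RESULT ==
sales.qty
70
6
5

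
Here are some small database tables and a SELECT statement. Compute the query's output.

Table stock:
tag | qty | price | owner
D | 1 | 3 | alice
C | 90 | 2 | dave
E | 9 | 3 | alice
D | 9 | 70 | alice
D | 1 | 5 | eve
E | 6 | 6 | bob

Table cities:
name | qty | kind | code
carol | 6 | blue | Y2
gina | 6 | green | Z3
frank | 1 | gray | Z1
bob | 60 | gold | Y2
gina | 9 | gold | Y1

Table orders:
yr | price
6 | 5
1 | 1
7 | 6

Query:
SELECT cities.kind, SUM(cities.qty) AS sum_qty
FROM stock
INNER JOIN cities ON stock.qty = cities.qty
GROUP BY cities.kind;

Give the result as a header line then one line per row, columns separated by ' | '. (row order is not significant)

After JOIN cities (6 rows):
stock.tag | stock.qty | stock.price | stock.owner | cities.name | cities.qty | cities.kind | cities.code
D | 1 | 3 | alice | frank | 1 | gray | Z1
E | 9 | 3 | alice | gina | 9 | gold | Y1
D | 9 | 70 | alice | gina | 9 | gold | Y1
D | 1 | 5 | eve | frank | 1 | gray | Z1
E | 6 | 6 | bob | carol | 6 | blue | Y2
E | 6 | 6 | bob | gina | 6 | green | Z3
After GROUP BY (4 rows):
cities.kind | sum_qty
gray | 2
gold | 18
blue | 6
green | 6

== RESULT ==
cities.kind | sum_qty
gray | 2
gold | 18
blue | 6
green | 6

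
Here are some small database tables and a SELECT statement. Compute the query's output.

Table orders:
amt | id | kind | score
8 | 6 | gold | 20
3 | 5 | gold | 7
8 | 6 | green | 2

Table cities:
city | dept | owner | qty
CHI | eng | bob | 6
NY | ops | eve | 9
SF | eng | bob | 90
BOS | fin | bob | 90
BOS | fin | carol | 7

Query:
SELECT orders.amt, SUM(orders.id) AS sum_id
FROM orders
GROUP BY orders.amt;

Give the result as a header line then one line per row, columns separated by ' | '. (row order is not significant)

After GROUP BY (2 rows):
orders.amt | sum_id
8 | 12
3 | 5

== RESULT ==
orders.amt | sum_id
8 | 12
3 | 5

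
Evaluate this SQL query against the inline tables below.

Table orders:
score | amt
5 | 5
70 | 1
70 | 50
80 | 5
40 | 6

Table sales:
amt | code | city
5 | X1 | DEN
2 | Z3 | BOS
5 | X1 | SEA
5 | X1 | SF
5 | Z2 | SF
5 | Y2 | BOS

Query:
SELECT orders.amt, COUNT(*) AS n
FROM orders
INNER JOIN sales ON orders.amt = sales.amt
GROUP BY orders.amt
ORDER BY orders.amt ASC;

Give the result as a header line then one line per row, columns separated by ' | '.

== RESULT ==
orders.amt | n
5 | 10

Derivation:
After JOIN sales (10 rows):
orders.score | orders.amt | sales.amt | sales.code | sales.city
5 | 5 | 5 | X1 | DEN
5 | 5 | 5 | X1 | SEA
5 | 5 | 5 | X1 | SF
5 | 5 | 5 | Z2 | SF
5 | 5 | 5 | Y2 | BOS
80 | 5 | 5 | X1 | DEN
80 | 5 | 5 | X1 | SEA
80 | 5 | 5 | X1 | SF
80 | 5 | 5 | Z2 | SF
80 | 5 | 5 | Y2 | BOS
After GROUP BY (1 rows):
orders.amt | n
5 | 10
After ORDER BY (1 rows):
orders.amt | n
5 | 10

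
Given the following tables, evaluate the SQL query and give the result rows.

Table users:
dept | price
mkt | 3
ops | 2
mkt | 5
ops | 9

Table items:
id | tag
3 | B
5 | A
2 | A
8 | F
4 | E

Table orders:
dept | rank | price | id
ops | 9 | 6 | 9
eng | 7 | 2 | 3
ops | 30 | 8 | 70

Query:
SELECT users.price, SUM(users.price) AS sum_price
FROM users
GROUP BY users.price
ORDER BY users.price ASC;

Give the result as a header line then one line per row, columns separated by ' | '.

== RESULT ==
users.price | sum_price
2 | 2
3 | 3
5 | 5
9 | 9

Derivation:
After GROUP BY (4 rows):
users.price | sum_price
3 | 3
2 | 2
5 | 5
9 | 9
After ORDER BY (4 rows):
users.price | sum_price
2 | 2
3 | 3
5 | 5
9 | 9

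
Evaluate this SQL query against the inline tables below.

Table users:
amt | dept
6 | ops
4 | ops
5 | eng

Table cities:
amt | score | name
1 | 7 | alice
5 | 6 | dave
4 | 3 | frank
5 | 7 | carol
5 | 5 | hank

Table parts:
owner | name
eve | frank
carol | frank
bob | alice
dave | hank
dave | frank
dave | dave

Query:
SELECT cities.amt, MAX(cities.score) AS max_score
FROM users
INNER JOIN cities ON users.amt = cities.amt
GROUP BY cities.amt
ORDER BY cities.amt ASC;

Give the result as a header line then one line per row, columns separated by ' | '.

After JOIN cities (4 rows):
users.amt | users.dept | cities.amt | cities.score | cities.name
4 | ops | 4 | 3 | frank
5 | eng | 5 | 6 | dave
5 | eng | 5 | 7 | carol
5 | eng | 5 | 5 | hank
After GROUP BY (2 rows):
cities.amt | max_score
4 | 3
5 | 7
After ORDER BY (2 rows):
cities.amt | max_score
4 | 3
5 | 7

== RESULT ==
cities.amt | max_score
4 | 3
5 | 7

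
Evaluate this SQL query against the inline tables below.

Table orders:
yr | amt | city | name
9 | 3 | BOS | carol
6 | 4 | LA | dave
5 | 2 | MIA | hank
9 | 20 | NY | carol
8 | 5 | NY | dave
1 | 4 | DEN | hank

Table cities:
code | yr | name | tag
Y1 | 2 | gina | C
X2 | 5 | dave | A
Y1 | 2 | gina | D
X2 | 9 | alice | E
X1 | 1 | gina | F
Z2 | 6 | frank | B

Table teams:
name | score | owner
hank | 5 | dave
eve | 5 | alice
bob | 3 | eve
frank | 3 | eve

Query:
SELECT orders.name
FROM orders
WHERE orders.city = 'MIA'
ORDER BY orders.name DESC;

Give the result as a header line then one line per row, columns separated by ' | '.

After WHERE (1 rows):
orders.yr | orders.amt | orders.city | orders.name
5 | 2 | MIA | hank
After SELECT (1 rows):
orders.name
hank
After ORDER BY (1 rows):
orders.name
hank

== RESULT ==
orders.name
hank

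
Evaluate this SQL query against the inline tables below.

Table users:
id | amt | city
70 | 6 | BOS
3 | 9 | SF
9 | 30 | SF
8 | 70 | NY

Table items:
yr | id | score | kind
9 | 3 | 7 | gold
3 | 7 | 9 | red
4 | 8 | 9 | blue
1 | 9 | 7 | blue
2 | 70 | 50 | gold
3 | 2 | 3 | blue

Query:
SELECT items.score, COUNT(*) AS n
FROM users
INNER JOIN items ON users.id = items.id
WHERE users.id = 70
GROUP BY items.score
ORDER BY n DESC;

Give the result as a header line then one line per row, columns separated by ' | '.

After JOIN items (4 rows):
users.id | users.amt | users.city | items.yr | items.id | items.score | items.kind
70 | 6 | BOS | 2 | 70 | 50 | gold
3 | 9 | SF | 9 | 3 | 7 | gold
9 | 30 | SF | 1 | 9 | 7 | blue
8 | 70 | NY | 4 | 8 | 9 | blue
After WHERE (1 rows):
users.id | users.amt | users.city | items.yr | items.id | items.score | items.kind
70 | 6 | BOS | 2 | 70 | 50 | gold
After GROUP BY (1 rows):
items.score | n
50 | 1
After ORDER BY (1 rows):
items.score | n
50 | 1

== RESULT ==
items.score | n
50 | 1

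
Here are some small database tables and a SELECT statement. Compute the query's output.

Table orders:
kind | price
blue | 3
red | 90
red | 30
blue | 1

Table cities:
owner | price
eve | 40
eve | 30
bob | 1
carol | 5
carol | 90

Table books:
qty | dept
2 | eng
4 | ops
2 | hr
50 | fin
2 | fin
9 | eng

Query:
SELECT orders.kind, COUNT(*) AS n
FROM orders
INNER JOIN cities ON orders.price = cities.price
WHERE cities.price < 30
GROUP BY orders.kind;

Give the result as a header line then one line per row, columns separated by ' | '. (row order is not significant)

== RESULT ==
orders.kind | n
blue | 1

Derivation:
After JOIN cities (3 rows):
orders.kind | orders.price | cities.owner | cities.price
red | 90 | carol | 90
red | 30 | eve | 30
blue | 1 | bob | 1
After WHERE (1 rows):
orders.kind | orders.price | cities.owner | cities.price
blue | 1 | bob | 1
After GROUP BY (1 rows):
orders.kind | n
blue | 1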